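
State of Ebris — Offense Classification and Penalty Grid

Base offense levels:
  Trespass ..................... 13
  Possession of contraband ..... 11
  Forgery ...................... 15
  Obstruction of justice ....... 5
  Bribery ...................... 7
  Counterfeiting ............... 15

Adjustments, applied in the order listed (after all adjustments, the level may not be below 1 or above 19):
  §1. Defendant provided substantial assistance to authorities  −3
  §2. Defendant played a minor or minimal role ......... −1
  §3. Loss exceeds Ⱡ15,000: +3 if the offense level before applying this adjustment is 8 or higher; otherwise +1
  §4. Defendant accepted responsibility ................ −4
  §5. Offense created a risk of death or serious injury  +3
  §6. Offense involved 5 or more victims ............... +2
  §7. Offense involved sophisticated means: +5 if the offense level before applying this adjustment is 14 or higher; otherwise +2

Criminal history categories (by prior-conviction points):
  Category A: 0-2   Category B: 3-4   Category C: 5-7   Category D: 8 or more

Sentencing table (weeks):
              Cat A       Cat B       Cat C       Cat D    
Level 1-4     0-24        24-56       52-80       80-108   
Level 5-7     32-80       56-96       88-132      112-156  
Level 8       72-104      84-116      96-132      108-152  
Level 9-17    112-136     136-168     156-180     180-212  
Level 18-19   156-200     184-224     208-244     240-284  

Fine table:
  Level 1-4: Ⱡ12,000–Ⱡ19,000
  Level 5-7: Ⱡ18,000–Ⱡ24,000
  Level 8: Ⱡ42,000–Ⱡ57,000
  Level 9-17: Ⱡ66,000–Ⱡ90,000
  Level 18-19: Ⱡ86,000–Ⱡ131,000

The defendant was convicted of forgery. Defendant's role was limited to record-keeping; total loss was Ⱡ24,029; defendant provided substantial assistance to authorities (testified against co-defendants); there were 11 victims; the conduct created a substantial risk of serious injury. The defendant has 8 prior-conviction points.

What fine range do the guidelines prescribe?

Base offense level for forgery: 15.
§1 applies: 15 − 3 = 12.
§2 applies: 12 − 1 = 11.
§3 applies (level before this adjustment is 11 ≥ 8, so +3): 11 + 3 = 14.
§5 applies: 14 + 3 = 17.
§6 applies: 17 + 2 = 19.
Final offense level: 19.
Level 19 falls in the 18-19 band.
Fine table: Level 18-19 → Ⱡ86,000–Ⱡ131,000.

Ⱡ86,000–Ⱡ131,000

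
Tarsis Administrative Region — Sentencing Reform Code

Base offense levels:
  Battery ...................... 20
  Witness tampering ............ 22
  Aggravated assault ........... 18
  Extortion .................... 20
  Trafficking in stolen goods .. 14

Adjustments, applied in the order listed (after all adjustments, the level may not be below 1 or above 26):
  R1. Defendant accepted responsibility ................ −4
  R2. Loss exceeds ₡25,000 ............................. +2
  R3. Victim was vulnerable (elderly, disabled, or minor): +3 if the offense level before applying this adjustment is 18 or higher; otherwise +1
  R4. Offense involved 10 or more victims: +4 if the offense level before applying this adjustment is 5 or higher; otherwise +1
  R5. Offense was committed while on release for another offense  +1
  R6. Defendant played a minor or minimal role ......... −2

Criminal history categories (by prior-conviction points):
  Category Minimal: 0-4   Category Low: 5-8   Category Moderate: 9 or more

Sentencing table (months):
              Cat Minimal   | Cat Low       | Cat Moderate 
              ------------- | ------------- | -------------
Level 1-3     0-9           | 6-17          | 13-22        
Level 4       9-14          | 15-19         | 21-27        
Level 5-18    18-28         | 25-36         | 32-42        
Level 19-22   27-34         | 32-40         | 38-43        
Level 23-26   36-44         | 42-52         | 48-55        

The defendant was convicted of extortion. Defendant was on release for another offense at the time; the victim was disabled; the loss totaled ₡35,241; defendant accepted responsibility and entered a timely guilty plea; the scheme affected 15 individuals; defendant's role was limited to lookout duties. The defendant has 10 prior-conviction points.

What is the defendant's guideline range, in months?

48-55 months

Base offense level for extortion: 20.
R1 applies: 20 − 4 = 16.
R2 applies: 16 + 2 = 18.
R3 applies (level before this adjustment is 18 ≥ 18, so +3): 18 + 3 = 21.
R4 applies (level before this adjustment is 21 ≥ 5, so +4): 21 + 4 = 25.
R5 applies: 25 + 1 = 26.
R6 applies: 26 − 2 = 24.
Final offense level: 24.
Criminal history: 10 prior points → Category Moderate (9+).
Level 24 falls in the 23-26 band.
Grid: Level 23-26 × Category Moderate = 48-55 months.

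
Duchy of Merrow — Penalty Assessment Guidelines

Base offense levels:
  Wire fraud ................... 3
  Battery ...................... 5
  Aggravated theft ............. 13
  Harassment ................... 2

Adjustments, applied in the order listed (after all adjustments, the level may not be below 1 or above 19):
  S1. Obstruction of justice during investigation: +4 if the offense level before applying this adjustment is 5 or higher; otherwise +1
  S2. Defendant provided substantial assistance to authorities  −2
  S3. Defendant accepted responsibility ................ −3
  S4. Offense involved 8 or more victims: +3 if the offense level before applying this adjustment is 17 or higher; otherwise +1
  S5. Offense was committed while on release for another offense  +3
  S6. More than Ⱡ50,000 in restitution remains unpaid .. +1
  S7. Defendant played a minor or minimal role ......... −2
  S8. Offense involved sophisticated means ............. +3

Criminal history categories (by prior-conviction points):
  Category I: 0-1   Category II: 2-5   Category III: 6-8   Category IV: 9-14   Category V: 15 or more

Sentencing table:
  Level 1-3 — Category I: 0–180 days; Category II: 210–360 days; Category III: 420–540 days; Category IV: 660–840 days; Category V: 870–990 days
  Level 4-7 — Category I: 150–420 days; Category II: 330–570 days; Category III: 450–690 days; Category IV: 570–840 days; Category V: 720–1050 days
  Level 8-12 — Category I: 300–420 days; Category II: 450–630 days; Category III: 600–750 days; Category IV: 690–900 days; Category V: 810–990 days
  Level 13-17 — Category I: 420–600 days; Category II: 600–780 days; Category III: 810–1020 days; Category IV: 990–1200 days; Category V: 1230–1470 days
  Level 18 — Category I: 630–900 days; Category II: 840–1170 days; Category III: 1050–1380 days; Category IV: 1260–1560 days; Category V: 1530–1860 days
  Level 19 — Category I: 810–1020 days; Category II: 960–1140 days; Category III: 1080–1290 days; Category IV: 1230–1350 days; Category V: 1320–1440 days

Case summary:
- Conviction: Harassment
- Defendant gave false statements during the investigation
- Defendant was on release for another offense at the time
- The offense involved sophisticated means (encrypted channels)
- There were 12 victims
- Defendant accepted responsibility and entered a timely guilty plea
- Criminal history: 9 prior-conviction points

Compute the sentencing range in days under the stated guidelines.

570-840 days

Base offense level for harassment: 2.
S1 applies (level before this adjustment is 2 < 5, so +1): 2 + 1 = 3.
S2 does not apply.
S3 applies: 3 − 3 = 0.
S4 applies (level before this adjustment is 0 < 17, so +1): 0 + 1 = 1.
S5 applies: 1 + 3 = 4.
S6 does not apply.
S8 applies: 4 + 3 = 7.
Final offense level: 7.
Criminal history: 9 prior points → Category IV (9-14).
Level 7 falls in the 4-7 band.
Grid: Level 4-7 × Category IV = 570-840 days.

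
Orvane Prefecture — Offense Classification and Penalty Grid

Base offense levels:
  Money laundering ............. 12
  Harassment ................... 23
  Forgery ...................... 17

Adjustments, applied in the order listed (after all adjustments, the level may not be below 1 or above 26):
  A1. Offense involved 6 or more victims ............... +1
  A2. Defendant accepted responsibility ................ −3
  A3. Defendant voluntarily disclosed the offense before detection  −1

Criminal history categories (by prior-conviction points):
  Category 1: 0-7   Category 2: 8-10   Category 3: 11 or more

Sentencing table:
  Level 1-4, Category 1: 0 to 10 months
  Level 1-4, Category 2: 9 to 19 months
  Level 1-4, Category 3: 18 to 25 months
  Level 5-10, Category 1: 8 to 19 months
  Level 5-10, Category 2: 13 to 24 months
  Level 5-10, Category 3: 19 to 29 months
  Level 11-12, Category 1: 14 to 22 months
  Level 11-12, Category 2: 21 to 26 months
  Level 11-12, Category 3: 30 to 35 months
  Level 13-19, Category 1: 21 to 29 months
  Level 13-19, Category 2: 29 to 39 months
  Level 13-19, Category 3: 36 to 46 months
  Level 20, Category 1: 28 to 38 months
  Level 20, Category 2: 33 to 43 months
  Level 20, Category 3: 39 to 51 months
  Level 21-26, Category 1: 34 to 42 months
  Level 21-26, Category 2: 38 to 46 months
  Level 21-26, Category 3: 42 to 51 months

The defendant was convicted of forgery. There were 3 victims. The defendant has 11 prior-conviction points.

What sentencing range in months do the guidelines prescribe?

36-46 months

Base offense level for forgery: 17.
Final offense level: 17.
Criminal history: 11 prior points → Category 3 (11+).
Level 17 falls in the 13-19 band.
Grid: Level 13-19 × Category 3 = 36-46 months.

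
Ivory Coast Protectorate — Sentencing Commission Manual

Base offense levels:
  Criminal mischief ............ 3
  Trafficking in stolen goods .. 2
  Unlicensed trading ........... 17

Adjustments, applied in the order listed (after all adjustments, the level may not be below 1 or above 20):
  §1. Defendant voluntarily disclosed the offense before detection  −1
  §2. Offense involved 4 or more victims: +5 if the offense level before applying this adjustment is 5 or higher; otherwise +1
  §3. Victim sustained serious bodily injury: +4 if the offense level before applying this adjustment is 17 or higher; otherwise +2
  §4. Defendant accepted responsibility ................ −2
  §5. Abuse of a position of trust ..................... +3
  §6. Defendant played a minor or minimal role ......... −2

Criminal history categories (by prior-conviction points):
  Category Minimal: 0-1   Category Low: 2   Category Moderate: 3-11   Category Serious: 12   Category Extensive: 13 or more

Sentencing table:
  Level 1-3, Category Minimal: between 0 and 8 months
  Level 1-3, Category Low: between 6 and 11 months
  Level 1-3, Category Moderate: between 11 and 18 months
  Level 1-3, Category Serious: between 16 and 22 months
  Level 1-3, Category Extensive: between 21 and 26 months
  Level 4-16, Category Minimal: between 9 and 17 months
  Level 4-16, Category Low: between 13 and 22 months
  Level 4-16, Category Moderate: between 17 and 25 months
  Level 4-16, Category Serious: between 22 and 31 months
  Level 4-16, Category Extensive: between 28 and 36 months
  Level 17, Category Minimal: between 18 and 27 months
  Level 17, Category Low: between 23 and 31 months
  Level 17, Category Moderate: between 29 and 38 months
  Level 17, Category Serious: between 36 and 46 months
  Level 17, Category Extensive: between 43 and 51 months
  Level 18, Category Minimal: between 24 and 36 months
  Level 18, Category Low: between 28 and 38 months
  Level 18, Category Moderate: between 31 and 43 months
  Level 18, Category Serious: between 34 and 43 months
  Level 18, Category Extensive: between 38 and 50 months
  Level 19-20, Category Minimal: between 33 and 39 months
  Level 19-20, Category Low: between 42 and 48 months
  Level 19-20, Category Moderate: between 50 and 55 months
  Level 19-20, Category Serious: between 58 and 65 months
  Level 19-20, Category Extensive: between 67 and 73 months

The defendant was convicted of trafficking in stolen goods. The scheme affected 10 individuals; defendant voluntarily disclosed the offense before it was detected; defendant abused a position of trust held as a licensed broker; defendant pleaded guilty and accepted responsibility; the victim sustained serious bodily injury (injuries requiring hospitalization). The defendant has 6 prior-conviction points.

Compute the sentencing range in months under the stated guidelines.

17-25 months

Base offense level for trafficking in stolen goods: 2.
§1 applies: 2 − 1 = 1.
§2 applies (level before this adjustment is 1 < 5, so +1): 1 + 1 = 2.
§3 applies (level before this adjustment is 2 < 17, so +2): 2 + 2 = 4.
§4 applies: 4 − 2 = 2.
§5 applies: 2 + 3 = 5.
§6 does not apply.
Final offense level: 5.
Criminal history: 6 prior points → Category Moderate (3-11).
Level 5 falls in the 4-16 band.
Grid: Level 4-16 × Category Moderate = 17-25 months.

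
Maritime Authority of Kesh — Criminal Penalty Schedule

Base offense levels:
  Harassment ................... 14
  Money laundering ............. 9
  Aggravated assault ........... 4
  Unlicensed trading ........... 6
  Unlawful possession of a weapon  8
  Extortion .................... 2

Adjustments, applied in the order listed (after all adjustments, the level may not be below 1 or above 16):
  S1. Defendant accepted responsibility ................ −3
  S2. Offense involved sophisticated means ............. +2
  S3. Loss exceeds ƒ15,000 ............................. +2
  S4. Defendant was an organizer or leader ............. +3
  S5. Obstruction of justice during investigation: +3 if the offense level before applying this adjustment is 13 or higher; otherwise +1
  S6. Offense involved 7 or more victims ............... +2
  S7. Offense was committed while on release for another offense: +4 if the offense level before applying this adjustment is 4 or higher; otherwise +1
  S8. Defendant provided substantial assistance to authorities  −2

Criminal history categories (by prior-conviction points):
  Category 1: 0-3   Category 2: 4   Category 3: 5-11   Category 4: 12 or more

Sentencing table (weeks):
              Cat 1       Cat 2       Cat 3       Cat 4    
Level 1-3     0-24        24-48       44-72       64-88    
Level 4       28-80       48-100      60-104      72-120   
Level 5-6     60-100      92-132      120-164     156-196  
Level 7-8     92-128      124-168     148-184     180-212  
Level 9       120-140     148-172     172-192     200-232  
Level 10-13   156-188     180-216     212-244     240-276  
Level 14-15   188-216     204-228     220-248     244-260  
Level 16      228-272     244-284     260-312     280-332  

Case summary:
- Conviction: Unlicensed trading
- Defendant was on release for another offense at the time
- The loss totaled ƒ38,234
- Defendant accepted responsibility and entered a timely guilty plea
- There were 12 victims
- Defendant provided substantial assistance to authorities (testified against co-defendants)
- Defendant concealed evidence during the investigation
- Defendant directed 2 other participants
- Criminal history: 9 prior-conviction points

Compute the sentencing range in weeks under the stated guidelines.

Base offense level for unlicensed trading: 6.
S1 applies: 6 − 3 = 3.
S3 applies: 3 + 2 = 5.
S4 applies: 5 + 3 = 8.
S5 applies (level before this adjustment is 8 < 13, so +1): 8 + 1 = 9.
S6 applies: 9 + 2 = 11.
S7 applies (level before this adjustment is 11 ≥ 4, so +4): 11 + 4 = 15.
S8 applies: 15 − 2 = 13.
Final offense level: 13.
Criminal history: 9 prior points → Category 3 (5-11).
Level 13 falls in the 10-13 band.
Grid: Level 10-13 × Category 3 = 212-244 weeks.

212-244 weeks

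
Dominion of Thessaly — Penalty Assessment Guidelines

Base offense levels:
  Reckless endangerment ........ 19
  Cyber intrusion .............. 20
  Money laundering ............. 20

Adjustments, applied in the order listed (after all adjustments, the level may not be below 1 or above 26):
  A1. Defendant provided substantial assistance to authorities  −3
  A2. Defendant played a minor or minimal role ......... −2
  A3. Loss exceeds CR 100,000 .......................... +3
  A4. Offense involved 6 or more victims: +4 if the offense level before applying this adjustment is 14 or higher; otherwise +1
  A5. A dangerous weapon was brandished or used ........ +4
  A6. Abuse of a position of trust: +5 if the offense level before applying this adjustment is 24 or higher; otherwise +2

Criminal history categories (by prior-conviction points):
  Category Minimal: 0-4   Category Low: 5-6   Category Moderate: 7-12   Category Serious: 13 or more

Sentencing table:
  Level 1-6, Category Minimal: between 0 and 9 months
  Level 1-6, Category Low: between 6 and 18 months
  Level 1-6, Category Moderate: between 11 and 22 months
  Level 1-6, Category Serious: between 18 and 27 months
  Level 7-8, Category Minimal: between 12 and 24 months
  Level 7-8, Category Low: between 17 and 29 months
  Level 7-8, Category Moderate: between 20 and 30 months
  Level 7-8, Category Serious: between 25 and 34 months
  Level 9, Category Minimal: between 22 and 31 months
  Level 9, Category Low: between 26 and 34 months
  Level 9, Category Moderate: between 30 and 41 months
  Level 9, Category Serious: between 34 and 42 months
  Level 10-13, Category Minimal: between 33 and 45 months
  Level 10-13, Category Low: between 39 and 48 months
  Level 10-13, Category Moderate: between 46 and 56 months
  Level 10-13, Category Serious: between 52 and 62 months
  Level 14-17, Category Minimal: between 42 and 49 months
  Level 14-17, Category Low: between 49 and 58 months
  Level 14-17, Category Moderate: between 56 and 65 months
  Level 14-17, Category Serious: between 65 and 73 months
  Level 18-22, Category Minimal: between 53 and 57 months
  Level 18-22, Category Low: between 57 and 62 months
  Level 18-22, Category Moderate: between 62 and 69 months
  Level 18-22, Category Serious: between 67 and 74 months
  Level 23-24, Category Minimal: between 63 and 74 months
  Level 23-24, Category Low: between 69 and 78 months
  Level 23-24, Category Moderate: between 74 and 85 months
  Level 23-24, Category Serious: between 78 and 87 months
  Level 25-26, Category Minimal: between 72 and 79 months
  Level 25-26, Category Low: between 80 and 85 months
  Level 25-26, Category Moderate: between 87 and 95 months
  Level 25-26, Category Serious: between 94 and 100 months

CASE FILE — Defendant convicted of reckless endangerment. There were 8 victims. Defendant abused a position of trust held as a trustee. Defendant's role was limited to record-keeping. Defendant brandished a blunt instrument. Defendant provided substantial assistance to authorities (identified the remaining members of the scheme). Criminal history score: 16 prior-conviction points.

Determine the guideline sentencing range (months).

Base offense level for reckless endangerment: 19.
A1 applies: 19 − 3 = 16.
A2 applies: 16 − 2 = 14.
A4 applies (level before this adjustment is 14 ≥ 14, so +4): 14 + 4 = 18.
A5 applies: 18 + 4 = 22.
A6 applies (level before this adjustment is 22 < 24, so +2): 22 + 2 = 24.
Final offense level: 24.
Criminal history: 16 prior points → Category Serious (13+).
Level 24 falls in the 23-24 band.
Grid: Level 23-24 × Category Serious = 78-87 months.

78-87 months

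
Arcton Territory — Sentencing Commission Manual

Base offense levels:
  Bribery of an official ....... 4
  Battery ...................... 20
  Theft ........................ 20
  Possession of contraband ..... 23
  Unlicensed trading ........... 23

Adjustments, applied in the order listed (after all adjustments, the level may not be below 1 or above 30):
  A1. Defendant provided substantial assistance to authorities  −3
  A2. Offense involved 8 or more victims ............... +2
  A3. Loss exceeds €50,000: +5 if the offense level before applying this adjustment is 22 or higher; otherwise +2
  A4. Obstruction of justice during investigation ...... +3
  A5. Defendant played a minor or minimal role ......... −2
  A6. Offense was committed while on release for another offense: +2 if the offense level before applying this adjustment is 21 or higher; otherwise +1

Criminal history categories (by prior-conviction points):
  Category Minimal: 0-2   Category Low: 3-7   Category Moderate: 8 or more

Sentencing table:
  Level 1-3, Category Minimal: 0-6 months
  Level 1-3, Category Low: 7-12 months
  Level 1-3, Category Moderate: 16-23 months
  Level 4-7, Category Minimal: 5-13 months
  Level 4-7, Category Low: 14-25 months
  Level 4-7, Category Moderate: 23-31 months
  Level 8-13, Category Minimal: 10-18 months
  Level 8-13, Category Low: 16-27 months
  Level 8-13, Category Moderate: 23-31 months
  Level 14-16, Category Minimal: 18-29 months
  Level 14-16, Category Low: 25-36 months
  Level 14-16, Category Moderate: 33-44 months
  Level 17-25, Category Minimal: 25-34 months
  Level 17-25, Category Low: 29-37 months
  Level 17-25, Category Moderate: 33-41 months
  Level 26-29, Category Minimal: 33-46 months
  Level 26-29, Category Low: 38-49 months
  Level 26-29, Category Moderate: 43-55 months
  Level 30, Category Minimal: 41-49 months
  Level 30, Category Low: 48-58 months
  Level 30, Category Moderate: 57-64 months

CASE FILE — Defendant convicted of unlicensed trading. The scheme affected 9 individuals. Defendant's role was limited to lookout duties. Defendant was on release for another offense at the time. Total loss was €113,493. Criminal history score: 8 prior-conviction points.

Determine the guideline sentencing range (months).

57-64 months

Base offense level for unlicensed trading: 23.
A2 applies: 23 + 2 = 25.
A3 applies (level before this adjustment is 25 ≥ 22, so +5): 25 + 5 = 30.
A4 does not apply.
A5 applies: 30 − 2 = 28.
A6 applies (level before this adjustment is 28 ≥ 21, so +2): 28 + 2 = 30.
Final offense level: 30.
Criminal history: 8 prior points → Category Moderate (8+).
Level 30 falls in the 30 band.
Grid: Level 30 × Category Moderate = 57-64 months.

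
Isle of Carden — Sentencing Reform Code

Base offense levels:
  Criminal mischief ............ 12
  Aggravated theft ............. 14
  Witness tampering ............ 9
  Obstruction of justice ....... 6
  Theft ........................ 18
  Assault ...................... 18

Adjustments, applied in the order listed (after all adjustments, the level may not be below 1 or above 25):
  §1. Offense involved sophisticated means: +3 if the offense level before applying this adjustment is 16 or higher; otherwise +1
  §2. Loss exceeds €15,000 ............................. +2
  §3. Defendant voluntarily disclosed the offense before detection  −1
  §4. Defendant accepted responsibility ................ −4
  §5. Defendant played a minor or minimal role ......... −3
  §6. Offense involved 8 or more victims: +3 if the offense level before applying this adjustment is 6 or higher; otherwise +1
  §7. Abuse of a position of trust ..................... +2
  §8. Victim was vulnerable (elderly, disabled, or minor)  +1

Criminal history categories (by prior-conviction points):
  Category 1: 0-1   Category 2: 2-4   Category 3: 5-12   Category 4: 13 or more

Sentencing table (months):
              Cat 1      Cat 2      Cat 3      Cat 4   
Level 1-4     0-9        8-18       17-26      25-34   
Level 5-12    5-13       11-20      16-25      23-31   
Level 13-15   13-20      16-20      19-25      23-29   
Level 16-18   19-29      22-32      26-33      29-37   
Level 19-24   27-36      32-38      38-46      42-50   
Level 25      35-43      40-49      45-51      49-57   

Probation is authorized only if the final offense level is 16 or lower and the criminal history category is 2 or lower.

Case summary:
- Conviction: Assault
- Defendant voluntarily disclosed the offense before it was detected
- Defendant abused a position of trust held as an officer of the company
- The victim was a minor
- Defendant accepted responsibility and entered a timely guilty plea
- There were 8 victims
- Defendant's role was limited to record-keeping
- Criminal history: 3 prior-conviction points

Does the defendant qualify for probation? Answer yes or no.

Base offense level for assault: 18.
§1 does not apply.
§3 applies: 18 − 1 = 17.
§4 applies: 17 − 4 = 13.
§5 applies: 13 − 3 = 10.
§6 applies (level before this adjustment is 10 ≥ 6, so +3): 10 + 3 = 13.
§7 applies: 13 + 2 = 15.
§8 applies: 15 + 1 = 16.
Final offense level: 16.
Criminal history: 3 prior points → Category 2 (2-4).
Level 16 falls in the 16-18 band.
Grid: Level 16-18 × Category 2 = 22-32 months.
Probation check: level 16 ≤ 16 and category 2 ≤ 2 → eligible.

Yes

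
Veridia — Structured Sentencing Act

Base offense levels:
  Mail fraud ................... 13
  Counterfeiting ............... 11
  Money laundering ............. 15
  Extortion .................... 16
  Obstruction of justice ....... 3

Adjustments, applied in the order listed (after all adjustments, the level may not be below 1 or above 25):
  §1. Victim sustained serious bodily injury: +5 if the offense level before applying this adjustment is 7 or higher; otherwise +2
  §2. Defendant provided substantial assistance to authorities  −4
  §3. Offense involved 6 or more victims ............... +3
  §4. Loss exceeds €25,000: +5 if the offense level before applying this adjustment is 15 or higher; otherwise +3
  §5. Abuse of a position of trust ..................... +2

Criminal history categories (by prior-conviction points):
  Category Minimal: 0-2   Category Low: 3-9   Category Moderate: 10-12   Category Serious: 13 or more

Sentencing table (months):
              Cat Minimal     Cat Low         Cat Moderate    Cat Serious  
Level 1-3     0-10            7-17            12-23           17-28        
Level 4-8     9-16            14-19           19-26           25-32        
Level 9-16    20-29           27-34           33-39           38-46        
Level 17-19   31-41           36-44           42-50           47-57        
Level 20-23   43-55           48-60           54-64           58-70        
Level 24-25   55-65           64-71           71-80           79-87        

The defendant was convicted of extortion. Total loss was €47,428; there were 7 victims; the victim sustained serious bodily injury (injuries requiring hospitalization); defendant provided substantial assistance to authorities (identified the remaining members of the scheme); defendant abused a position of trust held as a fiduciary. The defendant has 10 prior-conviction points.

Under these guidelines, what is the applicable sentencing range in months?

71-80 months

Base offense level for extortion: 16.
§1 applies (level before this adjustment is 16 ≥ 7, so +5): 16 + 5 = 21.
§2 applies: 21 − 4 = 17.
§3 applies: 17 + 3 = 20.
§4 applies (level before this adjustment is 20 ≥ 15, so +5): 20 + 5 = 25.
§5 applies: 25 + 2 = 27.
Level 27 exceeds the maximum of 25; capped at 25.
Final offense level: 25.
Criminal history: 10 prior points → Category Moderate (10-12).
Level 25 falls in the 24-25 band.
Grid: Level 24-25 × Category Moderate = 71-80 months.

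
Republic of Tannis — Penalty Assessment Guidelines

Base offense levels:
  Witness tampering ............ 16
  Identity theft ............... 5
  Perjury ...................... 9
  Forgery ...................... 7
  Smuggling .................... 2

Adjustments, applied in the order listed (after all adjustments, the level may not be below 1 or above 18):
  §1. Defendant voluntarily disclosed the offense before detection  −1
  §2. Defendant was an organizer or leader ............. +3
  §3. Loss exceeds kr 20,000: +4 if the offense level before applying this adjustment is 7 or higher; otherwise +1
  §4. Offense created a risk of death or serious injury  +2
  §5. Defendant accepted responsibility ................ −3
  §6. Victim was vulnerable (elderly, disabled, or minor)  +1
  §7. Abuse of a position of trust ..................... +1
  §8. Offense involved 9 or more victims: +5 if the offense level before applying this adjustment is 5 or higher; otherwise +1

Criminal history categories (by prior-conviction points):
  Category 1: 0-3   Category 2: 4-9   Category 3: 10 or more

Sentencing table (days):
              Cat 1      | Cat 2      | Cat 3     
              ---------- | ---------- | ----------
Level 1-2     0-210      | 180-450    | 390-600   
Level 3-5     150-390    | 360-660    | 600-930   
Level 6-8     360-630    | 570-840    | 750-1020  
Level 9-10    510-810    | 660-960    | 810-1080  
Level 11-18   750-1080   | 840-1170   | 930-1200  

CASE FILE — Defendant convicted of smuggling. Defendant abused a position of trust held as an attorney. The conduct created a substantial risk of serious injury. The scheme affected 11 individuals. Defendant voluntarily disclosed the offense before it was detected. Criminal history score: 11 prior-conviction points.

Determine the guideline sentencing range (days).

600-930 days

Base offense level for smuggling: 2.
§1 applies: 2 − 1 = 1.
§3 does not apply.
§4 applies: 1 + 2 = 3.
§5 does not apply.
§7 applies: 3 + 1 = 4.
§8 applies (level before this adjustment is 4 < 5, so +1): 4 + 1 = 5.
Final offense level: 5.
Criminal history: 11 prior points → Category 3 (10+).
Level 5 falls in the 3-5 band.
Grid: Level 3-5 × Category 3 = 600-930 days.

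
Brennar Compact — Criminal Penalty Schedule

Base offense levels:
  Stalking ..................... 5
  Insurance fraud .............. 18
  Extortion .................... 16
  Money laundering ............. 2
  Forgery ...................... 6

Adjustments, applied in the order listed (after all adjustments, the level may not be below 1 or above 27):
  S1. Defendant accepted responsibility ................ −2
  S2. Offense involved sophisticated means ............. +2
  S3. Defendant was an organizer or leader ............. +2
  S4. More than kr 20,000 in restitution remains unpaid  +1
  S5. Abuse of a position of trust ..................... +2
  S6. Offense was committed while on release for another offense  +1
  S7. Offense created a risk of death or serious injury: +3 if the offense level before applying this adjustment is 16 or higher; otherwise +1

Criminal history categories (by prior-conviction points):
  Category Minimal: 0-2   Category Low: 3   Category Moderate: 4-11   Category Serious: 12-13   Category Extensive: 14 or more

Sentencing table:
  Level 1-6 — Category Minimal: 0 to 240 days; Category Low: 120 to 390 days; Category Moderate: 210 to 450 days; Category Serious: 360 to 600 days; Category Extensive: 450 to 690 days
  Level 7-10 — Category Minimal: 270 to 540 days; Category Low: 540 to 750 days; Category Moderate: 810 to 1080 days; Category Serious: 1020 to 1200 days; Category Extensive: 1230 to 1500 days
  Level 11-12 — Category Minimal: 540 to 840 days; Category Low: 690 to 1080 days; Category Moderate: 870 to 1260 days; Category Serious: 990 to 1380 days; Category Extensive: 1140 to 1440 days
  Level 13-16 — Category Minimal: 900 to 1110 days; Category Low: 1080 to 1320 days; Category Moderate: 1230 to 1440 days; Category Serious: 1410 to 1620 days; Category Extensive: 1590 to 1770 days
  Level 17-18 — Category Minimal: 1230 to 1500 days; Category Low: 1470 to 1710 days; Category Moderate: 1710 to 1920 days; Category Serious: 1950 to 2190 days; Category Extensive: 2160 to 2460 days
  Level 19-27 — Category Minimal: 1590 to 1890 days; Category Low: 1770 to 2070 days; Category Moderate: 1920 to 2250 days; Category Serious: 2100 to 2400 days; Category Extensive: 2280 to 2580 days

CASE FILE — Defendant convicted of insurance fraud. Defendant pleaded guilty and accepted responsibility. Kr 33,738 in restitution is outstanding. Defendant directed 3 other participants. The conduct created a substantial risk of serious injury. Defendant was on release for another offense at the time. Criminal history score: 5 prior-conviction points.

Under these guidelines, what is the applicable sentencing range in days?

Base offense level for insurance fraud: 18.
S1 applies: 18 − 2 = 16.
S2 does not apply.
S3 applies: 16 + 2 = 18.
S4 applies: 18 + 1 = 19.
S5 does not apply.
S6 applies: 19 + 1 = 20.
S7 applies (level before this adjustment is 20 ≥ 16, so +3): 20 + 3 = 23.
Final offense level: 23.
Criminal history: 5 prior points → Category Moderate (4-11).
Level 23 falls in the 19-27 band.
Grid: Level 19-27 × Category Moderate = 1920-2250 days.

1920-2250 days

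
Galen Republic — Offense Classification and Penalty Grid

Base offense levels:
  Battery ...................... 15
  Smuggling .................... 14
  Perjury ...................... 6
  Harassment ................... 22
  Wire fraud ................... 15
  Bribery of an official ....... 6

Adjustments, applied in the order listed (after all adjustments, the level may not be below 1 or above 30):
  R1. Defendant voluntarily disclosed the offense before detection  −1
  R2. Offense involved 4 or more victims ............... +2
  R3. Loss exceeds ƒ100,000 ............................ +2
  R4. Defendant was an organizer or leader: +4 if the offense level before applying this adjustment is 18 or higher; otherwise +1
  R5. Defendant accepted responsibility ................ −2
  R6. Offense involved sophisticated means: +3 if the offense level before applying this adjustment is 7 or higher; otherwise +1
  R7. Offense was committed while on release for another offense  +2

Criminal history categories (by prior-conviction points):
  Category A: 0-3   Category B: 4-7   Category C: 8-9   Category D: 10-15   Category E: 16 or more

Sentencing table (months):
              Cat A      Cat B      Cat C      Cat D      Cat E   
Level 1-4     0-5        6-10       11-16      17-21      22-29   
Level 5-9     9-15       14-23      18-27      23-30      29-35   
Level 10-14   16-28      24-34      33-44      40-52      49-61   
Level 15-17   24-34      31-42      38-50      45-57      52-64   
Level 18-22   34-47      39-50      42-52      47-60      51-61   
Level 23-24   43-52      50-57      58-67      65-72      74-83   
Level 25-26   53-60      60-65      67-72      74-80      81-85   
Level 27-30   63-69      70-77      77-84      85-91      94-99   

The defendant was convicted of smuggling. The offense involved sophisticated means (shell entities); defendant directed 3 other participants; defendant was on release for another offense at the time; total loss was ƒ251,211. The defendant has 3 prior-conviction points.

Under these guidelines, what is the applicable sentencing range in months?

Base offense level for smuggling: 14.
R2 does not apply.
R3 applies: 14 + 2 = 16.
R4 applies (level before this adjustment is 16 < 18, so +1): 16 + 1 = 17.
R6 applies (level before this adjustment is 17 ≥ 7, so +3): 17 + 3 = 20.
R7 applies: 20 + 2 = 22.
Final offense level: 22.
Criminal history: 3 prior points → Category A (0-3).
Level 22 falls in the 18-22 band.
Grid: Level 18-22 × Category A = 34-47 months.

34-47 months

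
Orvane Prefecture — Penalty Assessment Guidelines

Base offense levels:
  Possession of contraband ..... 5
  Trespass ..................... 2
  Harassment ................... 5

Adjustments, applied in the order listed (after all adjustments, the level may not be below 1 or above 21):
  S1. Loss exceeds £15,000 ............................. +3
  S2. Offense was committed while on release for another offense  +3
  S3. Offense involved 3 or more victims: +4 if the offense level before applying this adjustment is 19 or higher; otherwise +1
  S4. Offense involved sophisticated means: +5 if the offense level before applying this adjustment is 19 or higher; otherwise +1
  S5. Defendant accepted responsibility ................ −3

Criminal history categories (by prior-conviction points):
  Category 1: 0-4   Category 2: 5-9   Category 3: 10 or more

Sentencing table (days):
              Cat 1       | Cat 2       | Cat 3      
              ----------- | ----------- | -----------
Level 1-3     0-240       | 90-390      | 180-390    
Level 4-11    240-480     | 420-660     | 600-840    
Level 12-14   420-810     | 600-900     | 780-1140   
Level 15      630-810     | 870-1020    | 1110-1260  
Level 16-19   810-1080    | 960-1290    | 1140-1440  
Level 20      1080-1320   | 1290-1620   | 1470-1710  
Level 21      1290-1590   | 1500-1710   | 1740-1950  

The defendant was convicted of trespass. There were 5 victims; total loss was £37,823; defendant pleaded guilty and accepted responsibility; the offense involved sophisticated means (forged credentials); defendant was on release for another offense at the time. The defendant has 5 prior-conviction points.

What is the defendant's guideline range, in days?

420-660 days

Base offense level for trespass: 2.
S1 applies: 2 + 3 = 5.
S2 applies: 5 + 3 = 8.
S3 applies (level before this adjustment is 8 < 19, so +1): 8 + 1 = 9.
S4 applies (level before this adjustment is 9 < 19, so +1): 9 + 1 = 10.
S5 applies: 10 − 3 = 7.
Final offense level: 7.
Criminal history: 5 prior points → Category 2 (5-9).
Level 7 falls in the 4-11 band.
Grid: Level 4-11 × Category 2 = 420-660 days.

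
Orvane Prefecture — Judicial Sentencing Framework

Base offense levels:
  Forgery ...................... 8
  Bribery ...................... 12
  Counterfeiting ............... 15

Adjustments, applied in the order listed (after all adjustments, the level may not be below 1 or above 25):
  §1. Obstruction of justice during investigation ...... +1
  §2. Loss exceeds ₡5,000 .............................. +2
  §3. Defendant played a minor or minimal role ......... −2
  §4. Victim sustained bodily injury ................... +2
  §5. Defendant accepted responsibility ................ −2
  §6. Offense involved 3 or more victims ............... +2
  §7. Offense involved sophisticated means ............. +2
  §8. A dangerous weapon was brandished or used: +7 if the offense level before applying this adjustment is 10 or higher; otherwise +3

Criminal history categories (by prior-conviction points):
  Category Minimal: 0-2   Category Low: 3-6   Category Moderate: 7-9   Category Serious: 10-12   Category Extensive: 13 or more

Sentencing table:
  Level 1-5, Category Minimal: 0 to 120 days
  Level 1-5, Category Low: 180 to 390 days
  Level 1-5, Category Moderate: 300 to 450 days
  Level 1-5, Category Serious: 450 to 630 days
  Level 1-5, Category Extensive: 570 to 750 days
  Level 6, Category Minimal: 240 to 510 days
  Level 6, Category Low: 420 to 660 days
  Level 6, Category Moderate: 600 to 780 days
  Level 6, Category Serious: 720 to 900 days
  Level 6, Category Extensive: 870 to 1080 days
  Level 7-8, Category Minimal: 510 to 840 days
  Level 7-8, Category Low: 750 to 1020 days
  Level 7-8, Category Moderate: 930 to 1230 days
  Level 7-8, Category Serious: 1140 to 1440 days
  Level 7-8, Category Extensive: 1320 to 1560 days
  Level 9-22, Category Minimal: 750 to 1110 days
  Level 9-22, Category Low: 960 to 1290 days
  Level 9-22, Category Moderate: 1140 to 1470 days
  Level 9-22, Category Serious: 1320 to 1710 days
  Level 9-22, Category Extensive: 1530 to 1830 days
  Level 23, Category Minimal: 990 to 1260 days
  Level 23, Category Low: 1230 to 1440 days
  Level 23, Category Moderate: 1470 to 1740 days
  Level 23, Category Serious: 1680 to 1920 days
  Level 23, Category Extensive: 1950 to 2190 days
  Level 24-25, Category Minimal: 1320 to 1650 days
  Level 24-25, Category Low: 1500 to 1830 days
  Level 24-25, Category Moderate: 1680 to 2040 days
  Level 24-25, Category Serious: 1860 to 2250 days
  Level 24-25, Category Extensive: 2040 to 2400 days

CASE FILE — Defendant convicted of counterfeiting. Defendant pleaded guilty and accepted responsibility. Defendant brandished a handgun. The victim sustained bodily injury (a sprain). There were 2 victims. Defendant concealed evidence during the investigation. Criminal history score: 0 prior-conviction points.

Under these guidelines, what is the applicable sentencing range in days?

990-1260 days

Base offense level for counterfeiting: 15.
§1 applies: 15 + 1 = 16.
§3 does not apply.
§4 applies: 16 + 2 = 18.
§5 applies: 18 − 2 = 16.
§7 does not apply.
§8 applies (level before this adjustment is 16 ≥ 10, so +7): 16 + 7 = 23.
Final offense level: 23.
Criminal history: 0 prior points → Category Minimal (0-2).
Level 23 falls in the 23 band.
Grid: Level 23 × Category Minimal = 990-1260 days.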